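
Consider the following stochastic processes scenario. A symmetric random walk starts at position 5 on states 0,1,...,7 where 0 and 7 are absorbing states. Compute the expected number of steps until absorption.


For symmetric RW on 0,...,N with absorbing barriers, E(i) = i*(N-i)
E(5) = 5 * 2 = 10

10


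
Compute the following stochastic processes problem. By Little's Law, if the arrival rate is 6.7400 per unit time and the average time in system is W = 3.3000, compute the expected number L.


Little's Law: L = lambda * W
= 6.7400 * 3.3000
= 22.2420

22.2420


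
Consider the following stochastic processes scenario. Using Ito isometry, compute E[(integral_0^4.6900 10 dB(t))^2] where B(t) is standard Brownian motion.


By Ito isometry: E[(int f dB)^2] = int f^2 dt
= 10^2 * 4.6900
= 100 * 4.6900 = 469.0000

469.0000


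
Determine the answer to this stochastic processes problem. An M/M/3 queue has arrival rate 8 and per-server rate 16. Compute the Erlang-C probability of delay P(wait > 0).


a = lambda/mu = 0.5000
rho = a/c = 0.1667
Erlang-C formula applied:
C(c,a) = 0.0152

0.0152


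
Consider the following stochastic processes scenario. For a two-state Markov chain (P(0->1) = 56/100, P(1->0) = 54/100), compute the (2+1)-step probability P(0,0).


P^3 = P^2 * P^1
Computing via matrix multiplication of the transition matrix.
Entry (0,0) of P^3 = 0.4904

0.4904


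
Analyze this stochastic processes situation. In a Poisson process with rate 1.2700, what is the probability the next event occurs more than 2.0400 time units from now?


P(X > t) = exp(-lambda * t)
= exp(-1.2700 * 2.0400)
= exp(-2.5908) = 0.0750

0.0750


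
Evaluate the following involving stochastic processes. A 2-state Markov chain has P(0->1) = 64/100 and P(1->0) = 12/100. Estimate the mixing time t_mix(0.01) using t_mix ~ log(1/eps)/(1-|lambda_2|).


lambda_2 = |1 - p01 - p10| = |1 - 0.6400 - 0.1200| = 0.2400
t_mix ~ log(1/eps)/(1 - |lambda_2|)
= log(100)/(1 - 0.2400) = 4.6052/0.7600
= 6.0594

6.0594


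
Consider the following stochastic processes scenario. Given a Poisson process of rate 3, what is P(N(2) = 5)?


P(N(t)=k) = (lambda*t)^k * exp(-lambda*t) / k!
lambda*t = 6
= 6^5 * exp(-6) / 5!
= 7776 * 0.0025 / 120
= 0.1606

0.1606


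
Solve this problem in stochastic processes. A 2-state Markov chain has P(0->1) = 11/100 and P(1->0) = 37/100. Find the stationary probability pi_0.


Stationary distribution: pi_0 = p10/(p01+p10), pi_1 = p01/(p01+p10)
p01 = 0.1100, p10 = 0.3700
pi_0 = 0.7708

0.7708


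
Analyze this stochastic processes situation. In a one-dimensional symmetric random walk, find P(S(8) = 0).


P(S(8) = 0) = C(8,4) / 4^4
= 70 / 256
= 0.2734

0.2734


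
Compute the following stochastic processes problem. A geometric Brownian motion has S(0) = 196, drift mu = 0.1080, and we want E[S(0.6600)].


E[S(t)] = S(0) * exp(mu * t)
= 196 * exp(0.1080 * 0.6600)
= 196 * 1.0739
= 210.4808

210.4808


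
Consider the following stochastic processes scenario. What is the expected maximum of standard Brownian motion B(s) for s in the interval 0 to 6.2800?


E(max B(s)) = sqrt(2t/pi)
= sqrt(2*6.2800/pi)
= sqrt(3.9980)
= 1.9995

1.9995


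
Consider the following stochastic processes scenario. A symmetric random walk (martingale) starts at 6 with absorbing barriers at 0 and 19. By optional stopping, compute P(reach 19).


By optional stopping theorem: E(M at tau) = M(0) = 6
P(hit 19)*19 + P(hit 0)*0 = 6
P(hit 19) = (6 - 0)/(19 - 0) = 6/19 = 0.3158

0.3158


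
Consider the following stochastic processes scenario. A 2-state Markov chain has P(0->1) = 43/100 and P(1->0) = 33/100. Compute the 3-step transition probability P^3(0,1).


Computing P^3 by matrix multiplication.
P = [[0.5700, 0.4300], [0.3300, 0.6700]]
After raising P to the power 3:
P^3(0,1) = 0.5580

0.5580


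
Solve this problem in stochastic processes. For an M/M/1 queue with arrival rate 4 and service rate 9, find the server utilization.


rho = lambda/mu
= 4/9
= 0.4444

0.4444


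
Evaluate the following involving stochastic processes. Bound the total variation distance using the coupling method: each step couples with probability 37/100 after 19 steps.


TV distance bound <= (1-delta)^n
= (1 - 0.3700)^19
= 0.6300^19
= 1.5398e-04

1.5398e-04


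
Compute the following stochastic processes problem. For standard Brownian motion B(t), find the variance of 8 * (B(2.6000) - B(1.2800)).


Var(alpha*(B(t)-B(s))) = alpha^2 * (t-s)
= 8^2 * (2.6000 - 1.2800)
= 64 * 1.3200
= 84.4800

84.4800


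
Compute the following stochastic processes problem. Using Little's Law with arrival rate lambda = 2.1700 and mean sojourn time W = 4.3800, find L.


Little's Law: L = lambda * W
= 2.1700 * 4.3800
= 9.5046

9.5046


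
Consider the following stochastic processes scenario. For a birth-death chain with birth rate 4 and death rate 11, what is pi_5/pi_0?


For birth-death process, pi_n/pi_0 = (lambda/mu)^n
= (4/11)^5
= 0.0064

0.0064


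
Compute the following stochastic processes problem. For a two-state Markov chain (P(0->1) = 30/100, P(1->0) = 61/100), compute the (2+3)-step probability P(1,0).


P^5 = P^2 * P^3
Computing via matrix multiplication of the transition matrix.
Entry (1,0) of P^5 = 0.6703

0.6703


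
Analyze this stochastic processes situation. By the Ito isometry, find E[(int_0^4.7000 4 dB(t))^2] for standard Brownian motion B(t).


By Ito isometry: E[(int f dB)^2] = int f^2 dt
= 4^2 * 4.7000
= 16 * 4.7000 = 75.2000

75.2000


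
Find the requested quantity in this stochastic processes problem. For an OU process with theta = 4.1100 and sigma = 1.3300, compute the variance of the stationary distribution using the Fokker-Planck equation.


Stationary variance = sigma^2 / (2*theta)
= 1.3300^2 / (2*4.1100)
= 1.7689 / 8.2200
= 0.2152

0.2152


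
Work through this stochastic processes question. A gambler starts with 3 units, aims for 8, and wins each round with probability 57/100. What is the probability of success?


Gambler's ruin formula:
r = q/p = 0.4300/0.5700 = 0.7544
P(win) = (1 - r^i)/(1 - r^N)
= (1 - 0.7544^3)/(1 - 0.7544^8)
= 0.6376

0.6376


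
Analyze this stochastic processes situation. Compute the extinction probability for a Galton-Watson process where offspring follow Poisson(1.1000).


Since mu = 1.1000 > 1, extinction prob q < 1.
Solve s = exp(mu*(s-1)) iteratively.
q = 0.8239

0.8239


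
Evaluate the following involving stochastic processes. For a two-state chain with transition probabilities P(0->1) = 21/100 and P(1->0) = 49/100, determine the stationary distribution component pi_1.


Stationary distribution: pi_0 = p10/(p01+p10), pi_1 = p01/(p01+p10)
p01 = 0.2100, p10 = 0.4900
pi_1 = 0.3000

0.3000


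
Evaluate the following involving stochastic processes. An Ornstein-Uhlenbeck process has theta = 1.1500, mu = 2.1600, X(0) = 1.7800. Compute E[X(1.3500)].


E[X(t)] = mu + (X(0) - mu)*exp(-theta*t)
= 2.1600 + (1.7800 - 2.1600)*exp(-1.1500*1.3500)
= 2.1600 + -0.3800 * 0.2117
= 2.0795

2.0795


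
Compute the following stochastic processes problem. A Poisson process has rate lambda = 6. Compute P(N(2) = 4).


P(N(t)=k) = (lambda*t)^k * exp(-lambda*t) / k!
lambda*t = 12
= 12^4 * exp(-12) / 4!
= 20736 * 6.1442e-06 / 24
= 0.0053

0.0053


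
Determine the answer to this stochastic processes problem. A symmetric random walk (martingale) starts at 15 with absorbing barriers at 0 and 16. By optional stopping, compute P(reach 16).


By optional stopping theorem: E(M at tau) = M(0) = 15
P(hit 16)*16 + P(hit 0)*0 = 15
P(hit 16) = (15 - 0)/(16 - 0) = 15/16 = 0.9375

0.9375


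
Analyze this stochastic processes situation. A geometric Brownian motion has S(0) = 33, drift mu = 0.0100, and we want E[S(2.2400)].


E[S(t)] = S(0) * exp(mu * t)
= 33 * exp(0.0100 * 2.2400)
= 33 * 1.0227
= 33.7475

33.7475


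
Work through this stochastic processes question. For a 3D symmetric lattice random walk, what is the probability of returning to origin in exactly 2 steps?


P(return in 2 steps) = P(reverse first step) = 1/(2d)
= 1/6
= 0.1667

0.1667


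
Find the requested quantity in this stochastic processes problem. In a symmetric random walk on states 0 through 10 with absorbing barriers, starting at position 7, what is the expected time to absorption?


For symmetric RW on 0,...,N with absorbing barriers, E(i) = i*(N-i)
E(7) = 7 * 3 = 21

21


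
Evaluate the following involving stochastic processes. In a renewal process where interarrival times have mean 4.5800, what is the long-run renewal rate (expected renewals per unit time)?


Long-run renewal rate = 1/E(X)
= 1/4.5800
= 0.2183

0.2183


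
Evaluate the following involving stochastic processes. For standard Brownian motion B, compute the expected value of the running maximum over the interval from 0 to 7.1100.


E(max B(s)) = sqrt(2t/pi)
= sqrt(2*7.1100/pi)
= sqrt(4.5264)
= 2.1275

2.1275


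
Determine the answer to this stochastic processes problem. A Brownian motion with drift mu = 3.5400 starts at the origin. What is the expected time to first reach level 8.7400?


Expected first passage time = a/mu
= 8.7400/3.5400
= 2.4689

2.4689


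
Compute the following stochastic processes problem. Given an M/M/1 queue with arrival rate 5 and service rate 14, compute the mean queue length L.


rho = 5/14 = 0.3571
L = rho/(1-rho)
= 0.3571/0.6429
= 0.5556

0.5556


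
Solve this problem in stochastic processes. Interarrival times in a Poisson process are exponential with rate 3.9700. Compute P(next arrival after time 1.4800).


P(X > t) = exp(-lambda * t)
= exp(-3.9700 * 1.4800)
= exp(-5.8756) = 0.0028

0.0028


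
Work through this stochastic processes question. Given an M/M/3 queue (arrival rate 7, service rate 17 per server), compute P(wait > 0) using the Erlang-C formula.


a = lambda/mu = 0.4118
rho = a/c = 0.1373
Erlang-C formula applied:
C(c,a) = 0.0089

0.0089


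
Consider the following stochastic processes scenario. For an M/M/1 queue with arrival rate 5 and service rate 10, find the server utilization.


rho = lambda/mu
= 5/10
= 0.5000

0.5000


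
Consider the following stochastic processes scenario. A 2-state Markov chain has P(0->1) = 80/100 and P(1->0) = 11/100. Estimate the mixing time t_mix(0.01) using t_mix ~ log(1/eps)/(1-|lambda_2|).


lambda_2 = |1 - p01 - p10| = |1 - 0.8000 - 0.1100| = 0.0900
t_mix ~ log(1/eps)/(1 - |lambda_2|)
= log(100)/(1 - 0.0900) = 4.6052/0.9100
= 5.0606

5.0606


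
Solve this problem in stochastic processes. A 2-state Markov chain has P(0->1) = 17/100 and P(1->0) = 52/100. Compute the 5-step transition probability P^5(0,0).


Computing P^5 by matrix multiplication.
P = [[0.8300, 0.1700], [0.5200, 0.4800]]
After raising P to the power 5:
P^5(0,0) = 0.7543

0.7543


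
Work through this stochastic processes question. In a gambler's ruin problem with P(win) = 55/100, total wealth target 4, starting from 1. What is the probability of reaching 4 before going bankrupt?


Gambler's ruin formula:
r = q/p = 0.4500/0.5500 = 0.8182
P(win) = (1 - r^i)/(1 - r^N)
= (1 - 0.8182^1)/(1 - 0.8182^4)
= 0.3295

0.3295


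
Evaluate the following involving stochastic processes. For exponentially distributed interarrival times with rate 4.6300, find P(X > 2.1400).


P(X > t) = exp(-lambda * t)
= exp(-4.6300 * 2.1400)
= exp(-9.9082) = 4.9765e-05

4.9765e-05


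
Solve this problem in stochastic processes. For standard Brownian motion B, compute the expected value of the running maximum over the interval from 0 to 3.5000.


E(max B(s)) = sqrt(2t/pi)
= sqrt(2*3.5000/pi)
= sqrt(2.2282)
= 1.4927

1.4927


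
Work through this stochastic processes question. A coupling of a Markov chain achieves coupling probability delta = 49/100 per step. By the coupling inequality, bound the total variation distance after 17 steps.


TV distance bound <= (1-delta)^n
= (1 - 0.4900)^17
= 0.5100^17
= 1.0683e-05

1.0683e-05


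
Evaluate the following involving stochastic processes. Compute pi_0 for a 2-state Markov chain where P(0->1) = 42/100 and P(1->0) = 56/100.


Stationary distribution: pi_0 = p10/(p01+p10), pi_1 = p01/(p01+p10)
p01 = 0.4200, p10 = 0.5600
pi_0 = 0.5714

0.5714


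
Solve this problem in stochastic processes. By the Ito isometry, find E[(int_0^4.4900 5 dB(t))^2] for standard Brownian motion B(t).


By Ito isometry: E[(int f dB)^2] = int f^2 dt
= 5^2 * 4.4900
= 25 * 4.4900 = 112.2500

112.2500


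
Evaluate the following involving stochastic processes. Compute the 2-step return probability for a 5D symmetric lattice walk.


P(return in 2 steps) = P(reverse first step) = 1/(2d)
= 1/10
= 0.1000

0.1000


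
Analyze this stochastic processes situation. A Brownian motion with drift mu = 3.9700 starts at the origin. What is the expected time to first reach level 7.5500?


Expected first passage time = a/mu
= 7.5500/3.9700
= 1.9018

1.9018


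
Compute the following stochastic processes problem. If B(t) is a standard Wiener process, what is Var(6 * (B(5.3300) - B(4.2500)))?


Var(alpha*(B(t)-B(s))) = alpha^2 * (t-s)
= 6^2 * (5.3300 - 4.2500)
= 36 * 1.0800
= 38.8800

38.8800


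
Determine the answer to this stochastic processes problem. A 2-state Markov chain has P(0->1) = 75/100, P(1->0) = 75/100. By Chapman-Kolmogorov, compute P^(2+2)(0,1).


P^4 = P^2 * P^2
Computing via matrix multiplication of the transition matrix.
Entry (0,1) of P^4 = 0.4688

0.4688


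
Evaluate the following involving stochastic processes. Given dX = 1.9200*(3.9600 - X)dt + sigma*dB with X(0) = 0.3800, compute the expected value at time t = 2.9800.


E[X(t)] = mu + (X(0) - mu)*exp(-theta*t)
= 3.9600 + (0.3800 - 3.9600)*exp(-1.9200*2.9800)
= 3.9600 + -3.5800 * 0.0033
= 3.9483

3.9483


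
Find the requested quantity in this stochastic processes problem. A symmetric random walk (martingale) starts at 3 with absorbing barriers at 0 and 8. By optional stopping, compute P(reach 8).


By optional stopping theorem: E(M at tau) = M(0) = 3
P(hit 8)*8 + P(hit 0)*0 = 3
P(hit 8) = (3 - 0)/(8 - 0) = 3/8 = 0.3750

0.3750


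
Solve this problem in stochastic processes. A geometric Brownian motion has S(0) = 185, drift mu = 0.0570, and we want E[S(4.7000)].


E[S(t)] = S(0) * exp(mu * t)
= 185 * exp(0.0570 * 4.7000)
= 185 * 1.3072
= 241.8350

241.8350


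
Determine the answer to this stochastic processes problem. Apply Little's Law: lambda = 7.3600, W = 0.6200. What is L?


Little's Law: L = lambda * W
= 7.3600 * 0.6200
= 4.5632

4.5632


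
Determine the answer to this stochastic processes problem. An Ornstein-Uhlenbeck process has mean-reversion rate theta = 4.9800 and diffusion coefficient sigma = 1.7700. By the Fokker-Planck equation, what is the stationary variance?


Stationary variance = sigma^2 / (2*theta)
= 1.7700^2 / (2*4.9800)
= 3.1329 / 9.9600
= 0.3145

0.3145


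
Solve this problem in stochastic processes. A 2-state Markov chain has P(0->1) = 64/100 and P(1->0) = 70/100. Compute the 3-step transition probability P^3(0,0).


Computing P^3 by matrix multiplication.
P = [[0.3600, 0.6400], [0.7000, 0.3000]]
After raising P to the power 3:
P^3(0,0) = 0.5036

0.5036


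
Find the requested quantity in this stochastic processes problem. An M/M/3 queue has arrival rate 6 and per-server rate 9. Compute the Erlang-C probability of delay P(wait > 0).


a = lambda/mu = 0.6667
rho = a/c = 0.2222
Erlang-C formula applied:
C(c,a) = 0.0325

0.0325


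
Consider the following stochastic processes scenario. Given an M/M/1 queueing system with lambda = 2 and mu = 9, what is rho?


rho = lambda/mu
= 2/9
= 0.2222

0.2222


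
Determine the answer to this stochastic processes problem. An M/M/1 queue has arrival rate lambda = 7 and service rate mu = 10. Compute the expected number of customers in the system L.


rho = 7/10 = 0.7000
L = rho/(1-rho)
= 0.7000/0.3000
= 2.3333

2.3333


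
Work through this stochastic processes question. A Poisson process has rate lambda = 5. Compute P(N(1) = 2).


P(N(t)=k) = (lambda*t)^k * exp(-lambda*t) / k!
lambda*t = 5
= 5^2 * exp(-5) / 2!
= 25 * 0.0067 / 2
= 0.0842

0.0842


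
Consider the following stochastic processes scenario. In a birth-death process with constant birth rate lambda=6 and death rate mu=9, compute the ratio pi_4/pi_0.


For birth-death process, pi_n/pi_0 = (lambda/mu)^n
= (6/9)^4
= 0.1975

0.1975


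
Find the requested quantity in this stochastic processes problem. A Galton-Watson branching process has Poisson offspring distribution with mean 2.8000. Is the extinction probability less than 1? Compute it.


Since mu = 2.8000 > 1, extinction prob q < 1.
Solve s = exp(mu*(s-1)) iteratively.
q = 0.0750

0.0750


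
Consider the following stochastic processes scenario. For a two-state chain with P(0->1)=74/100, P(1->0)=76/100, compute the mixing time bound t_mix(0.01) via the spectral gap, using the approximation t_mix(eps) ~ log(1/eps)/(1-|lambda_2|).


lambda_2 = |1 - p01 - p10| = |1 - 0.7400 - 0.7600| = 0.5000
t_mix ~ log(1/eps)/(1 - |lambda_2|)
= log(100)/(1 - 0.5000) = 4.6052/0.5000
= 9.2103

9.2103


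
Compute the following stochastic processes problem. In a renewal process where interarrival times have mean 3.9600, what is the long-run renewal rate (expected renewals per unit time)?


Long-run renewal rate = 1/E(X)
= 1/3.9600
= 0.2525

0.2525


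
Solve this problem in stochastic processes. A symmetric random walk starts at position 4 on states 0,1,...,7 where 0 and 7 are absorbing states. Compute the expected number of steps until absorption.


For symmetric RW on 0,...,N with absorbing barriers, E(i) = i*(N-i)
E(4) = 4 * 3 = 12

12


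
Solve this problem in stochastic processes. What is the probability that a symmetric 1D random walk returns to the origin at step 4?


P(S(4) = 0) = C(4,2) / 4^2
= 6 / 16
= 0.3750

0.3750


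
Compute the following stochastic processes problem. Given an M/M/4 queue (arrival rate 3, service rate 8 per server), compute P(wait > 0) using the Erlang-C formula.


a = lambda/mu = 0.3750
rho = a/c = 0.0938
Erlang-C formula applied:
C(c,a) = 6.2488e-04

6.2488e-04


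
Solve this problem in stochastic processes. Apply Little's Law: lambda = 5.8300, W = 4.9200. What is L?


Little's Law: L = lambda * W
= 5.8300 * 4.9200
= 28.6836

28.6836


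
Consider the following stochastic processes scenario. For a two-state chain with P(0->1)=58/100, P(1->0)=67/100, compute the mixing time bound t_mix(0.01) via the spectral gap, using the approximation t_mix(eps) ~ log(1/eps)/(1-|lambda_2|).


lambda_2 = |1 - p01 - p10| = |1 - 0.5800 - 0.6700| = 0.2500
t_mix ~ log(1/eps)/(1 - |lambda_2|)
= log(100)/(1 - 0.2500) = 4.6052/0.7500
= 6.1402

6.1402


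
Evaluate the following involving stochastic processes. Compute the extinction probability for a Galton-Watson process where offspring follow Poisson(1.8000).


Since mu = 1.8000 > 1, extinction prob q < 1.
Solve s = exp(mu*(s-1)) iteratively.
q = 0.2676

0.2676


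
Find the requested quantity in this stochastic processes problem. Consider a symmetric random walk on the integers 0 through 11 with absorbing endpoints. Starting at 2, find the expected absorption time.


For symmetric RW on 0,...,N with absorbing barriers, E(i) = i*(N-i)
E(2) = 2 * 9 = 18

18


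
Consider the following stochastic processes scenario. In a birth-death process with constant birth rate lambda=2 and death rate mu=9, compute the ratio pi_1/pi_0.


For birth-death process, pi_n/pi_0 = (lambda/mu)^n
= (2/9)^1
= 0.2222

0.2222


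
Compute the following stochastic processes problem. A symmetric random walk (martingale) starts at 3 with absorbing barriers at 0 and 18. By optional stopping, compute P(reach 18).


By optional stopping theorem: E(M at tau) = M(0) = 3
P(hit 18)*18 + P(hit 0)*0 = 3
P(hit 18) = (3 - 0)/(18 - 0) = 1/6 = 0.1667

0.1667


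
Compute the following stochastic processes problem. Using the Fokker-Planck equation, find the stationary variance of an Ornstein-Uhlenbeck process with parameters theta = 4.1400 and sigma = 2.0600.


Stationary variance = sigma^2 / (2*theta)
= 2.0600^2 / (2*4.1400)
= 4.2436 / 8.2800
= 0.5125

0.5125


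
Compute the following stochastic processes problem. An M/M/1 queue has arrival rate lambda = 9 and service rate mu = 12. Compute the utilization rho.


rho = lambda/mu
= 9/12
= 0.7500

0.7500


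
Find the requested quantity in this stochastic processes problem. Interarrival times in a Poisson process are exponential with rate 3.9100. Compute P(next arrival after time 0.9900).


P(X > t) = exp(-lambda * t)
= exp(-3.9100 * 0.9900)
= exp(-3.8709) = 0.0208

0.0208


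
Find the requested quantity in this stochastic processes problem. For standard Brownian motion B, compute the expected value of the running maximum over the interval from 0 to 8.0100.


E(max B(s)) = sqrt(2t/pi)
= sqrt(2*8.0100/pi)
= sqrt(5.0993)
= 2.2582

2.2582


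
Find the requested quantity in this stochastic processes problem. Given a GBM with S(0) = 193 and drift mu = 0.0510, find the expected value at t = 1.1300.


E[S(t)] = S(0) * exp(mu * t)
= 193 * exp(0.0510 * 1.1300)
= 193 * 1.0593
= 204.4493

204.4493


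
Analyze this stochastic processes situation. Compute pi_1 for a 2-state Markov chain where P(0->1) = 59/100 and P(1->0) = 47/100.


Stationary distribution: pi_0 = p10/(p01+p10), pi_1 = p01/(p01+p10)
p01 = 0.5900, p10 = 0.4700
pi_1 = 0.5566

0.5566


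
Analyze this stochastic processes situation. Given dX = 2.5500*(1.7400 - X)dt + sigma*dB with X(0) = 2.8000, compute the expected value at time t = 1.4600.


E[X(t)] = mu + (X(0) - mu)*exp(-theta*t)
= 1.7400 + (2.8000 - 1.7400)*exp(-2.5500*1.4600)
= 1.7400 + 1.0600 * 0.0242
= 1.7656

1.7656


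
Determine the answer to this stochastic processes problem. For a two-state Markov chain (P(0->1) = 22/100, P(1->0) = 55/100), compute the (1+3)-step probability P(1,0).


P^4 = P^1 * P^3
Computing via matrix multiplication of the transition matrix.
Entry (1,0) of P^4 = 0.7123

0.7123


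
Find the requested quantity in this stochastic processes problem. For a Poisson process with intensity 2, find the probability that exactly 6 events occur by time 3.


P(N(t)=k) = (lambda*t)^k * exp(-lambda*t) / k!
lambda*t = 6
= 6^6 * exp(-6) / 6!
= 46656 * 0.0025 / 720
= 0.1606

0.1606


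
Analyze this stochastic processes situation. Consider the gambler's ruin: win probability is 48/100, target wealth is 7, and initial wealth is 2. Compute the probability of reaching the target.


Gambler's ruin formula:
r = q/p = 0.5200/0.4800 = 1.0833
P(win) = (1 - r^i)/(1 - r^N)
= (1 - 1.0833^2)/(1 - 1.0833^7)
= 0.2311

0.2311


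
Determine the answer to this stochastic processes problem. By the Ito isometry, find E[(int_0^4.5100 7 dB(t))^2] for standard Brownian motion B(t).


By Ito isometry: E[(int f dB)^2] = int f^2 dt
= 7^2 * 4.5100
= 49 * 4.5100 = 220.9900

220.9900


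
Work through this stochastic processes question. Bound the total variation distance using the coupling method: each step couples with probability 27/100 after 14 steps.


TV distance bound <= (1-delta)^n
= (1 - 0.2700)^14
= 0.7300^14
= 0.0122

0.0122


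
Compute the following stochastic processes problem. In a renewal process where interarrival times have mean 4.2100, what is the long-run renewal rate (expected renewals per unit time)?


Long-run renewal rate = 1/E(X)
= 1/4.2100
= 0.2375

0.2375


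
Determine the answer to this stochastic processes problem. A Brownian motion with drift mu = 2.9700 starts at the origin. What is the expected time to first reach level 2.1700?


Expected first passage time = a/mu
= 2.1700/2.9700
= 0.7306

0.7306


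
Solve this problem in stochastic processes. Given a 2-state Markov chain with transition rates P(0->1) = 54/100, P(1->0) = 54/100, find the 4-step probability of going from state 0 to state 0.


Computing P^4 by matrix multiplication.
P = [[0.4600, 0.5400], [0.5400, 0.4600]]
After raising P to the power 4:
P^4(0,0) = 0.5000

0.5000


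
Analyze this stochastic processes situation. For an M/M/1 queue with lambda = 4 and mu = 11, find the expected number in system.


rho = 4/11 = 0.3636
L = rho/(1-rho)
= 0.3636/0.6364
= 0.5714

0.5714


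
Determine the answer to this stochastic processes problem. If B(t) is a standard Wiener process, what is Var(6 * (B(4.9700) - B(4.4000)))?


Var(alpha*(B(t)-B(s))) = alpha^2 * (t-s)
= 6^2 * (4.9700 - 4.4000)
= 36 * 0.5700
= 20.5200

20.5200


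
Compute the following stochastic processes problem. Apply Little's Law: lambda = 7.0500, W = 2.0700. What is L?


Little's Law: L = lambda * W
= 7.0500 * 2.0700
= 14.5935

14.5935


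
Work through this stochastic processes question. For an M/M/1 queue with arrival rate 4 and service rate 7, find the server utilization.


rho = lambda/mu
= 4/7
= 0.5714

0.5714


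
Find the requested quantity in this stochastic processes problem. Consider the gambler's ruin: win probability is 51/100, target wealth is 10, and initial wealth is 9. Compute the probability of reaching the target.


Gambler's ruin formula:
r = q/p = 0.4900/0.5100 = 0.9608
P(win) = (1 - r^i)/(1 - r^N)
= (1 - 0.9608^9)/(1 - 0.9608^10)
= 0.9170

0.9170


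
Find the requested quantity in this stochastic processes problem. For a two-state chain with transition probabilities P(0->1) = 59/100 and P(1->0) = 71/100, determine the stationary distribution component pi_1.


Stationary distribution: pi_0 = p10/(p01+p10), pi_1 = p01/(p01+p10)
p01 = 0.5900, p10 = 0.7100
pi_1 = 0.4538

0.4538


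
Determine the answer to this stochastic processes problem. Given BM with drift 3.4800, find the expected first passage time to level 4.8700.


Expected first passage time = a/mu
= 4.8700/3.4800
= 1.3994

1.3994


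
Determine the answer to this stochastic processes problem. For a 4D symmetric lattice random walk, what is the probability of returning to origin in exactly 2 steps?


P(return in 2 steps) = P(reverse first step) = 1/(2d)
= 1/8
= 0.1250

0.1250


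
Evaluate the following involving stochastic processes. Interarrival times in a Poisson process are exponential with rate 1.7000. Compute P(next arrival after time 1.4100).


P(X > t) = exp(-lambda * t)
= exp(-1.7000 * 1.4100)
= exp(-2.3970) = 0.0910

0.0910


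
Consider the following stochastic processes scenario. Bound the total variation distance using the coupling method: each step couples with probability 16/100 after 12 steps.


TV distance bound <= (1-delta)^n
= (1 - 0.1600)^12
= 0.8400^12
= 0.1234

0.1234


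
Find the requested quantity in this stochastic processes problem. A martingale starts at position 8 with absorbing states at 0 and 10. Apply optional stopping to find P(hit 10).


By optional stopping theorem: E(M at tau) = M(0) = 8
P(hit 10)*10 + P(hit 0)*0 = 8
P(hit 10) = (8 - 0)/(10 - 0) = 4/5 = 0.8000

0.8000


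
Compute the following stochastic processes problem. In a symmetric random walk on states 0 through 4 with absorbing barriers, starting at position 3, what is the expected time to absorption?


For symmetric RW on 0,...,N with absorbing barriers, E(i) = i*(N-i)
E(3) = 3 * 1 = 3

3


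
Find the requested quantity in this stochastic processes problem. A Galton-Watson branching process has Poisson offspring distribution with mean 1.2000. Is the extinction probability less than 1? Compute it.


Since mu = 1.2000 > 1, extinction prob q < 1.
Solve s = exp(mu*(s-1)) iteratively.
q = 0.6863

0.6863


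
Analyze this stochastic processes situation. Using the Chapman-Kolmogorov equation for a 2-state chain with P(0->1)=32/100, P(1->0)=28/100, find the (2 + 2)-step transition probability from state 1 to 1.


P^4 = P^2 * P^2
Computing via matrix multiplication of the transition matrix.
Entry (1,1) of P^4 = 0.5453

0.5453


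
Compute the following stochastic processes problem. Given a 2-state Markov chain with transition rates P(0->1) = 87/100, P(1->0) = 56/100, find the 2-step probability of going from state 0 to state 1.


Computing P^2 by matrix multiplication.
P = [[0.1300, 0.8700], [0.5600, 0.4400]]
After raising P to the power 2:
P^2(0,1) = 0.4959

0.4959


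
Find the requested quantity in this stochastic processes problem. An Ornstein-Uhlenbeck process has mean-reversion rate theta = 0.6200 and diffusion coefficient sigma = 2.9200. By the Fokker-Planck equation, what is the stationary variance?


Stationary variance = sigma^2 / (2*theta)
= 2.9200^2 / (2*0.6200)
= 8.5264 / 1.2400
= 6.8761

6.8761


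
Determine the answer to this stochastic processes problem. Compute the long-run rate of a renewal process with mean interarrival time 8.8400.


Long-run renewal rate = 1/E(X)
= 1/8.8400
= 0.1131

0.1131


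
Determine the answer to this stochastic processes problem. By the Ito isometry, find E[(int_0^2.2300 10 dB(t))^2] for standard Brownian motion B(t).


By Ito isometry: E[(int f dB)^2] = int f^2 dt
= 10^2 * 2.2300
= 100 * 2.2300 = 223.0000

223.0000


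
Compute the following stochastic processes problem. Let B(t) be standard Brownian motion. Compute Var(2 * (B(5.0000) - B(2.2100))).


Var(alpha*(B(t)-B(s))) = alpha^2 * (t-s)
= 2^2 * (5.0000 - 2.2100)
= 4 * 2.7900
= 11.1600

11.1600


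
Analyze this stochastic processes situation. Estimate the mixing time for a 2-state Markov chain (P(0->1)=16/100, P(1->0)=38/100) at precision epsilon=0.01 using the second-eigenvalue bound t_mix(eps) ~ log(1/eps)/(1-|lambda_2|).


lambda_2 = |1 - p01 - p10| = |1 - 0.1600 - 0.3800| = 0.4600
t_mix ~ log(1/eps)/(1 - |lambda_2|)
= log(100)/(1 - 0.4600) = 4.6052/0.5400
= 8.5281

8.5281


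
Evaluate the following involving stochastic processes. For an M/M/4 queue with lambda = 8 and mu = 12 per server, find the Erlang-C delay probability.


a = lambda/mu = 0.6667
rho = a/c = 0.1667
Erlang-C formula applied:
C(c,a) = 0.0051

0.0051


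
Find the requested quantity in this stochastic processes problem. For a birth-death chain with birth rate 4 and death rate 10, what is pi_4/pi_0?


For birth-death process, pi_n/pi_0 = (lambda/mu)^n
= (4/10)^4
= 0.0256

0.0256


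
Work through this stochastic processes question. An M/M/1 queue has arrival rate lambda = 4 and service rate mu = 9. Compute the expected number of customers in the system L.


rho = 4/9 = 0.4444
L = rho/(1-rho)
= 0.4444/0.5556
= 0.8000

0.8000


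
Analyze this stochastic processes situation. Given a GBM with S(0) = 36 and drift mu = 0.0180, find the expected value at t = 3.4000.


E[S(t)] = S(0) * exp(mu * t)
= 36 * exp(0.0180 * 3.4000)
= 36 * 1.0631
= 38.2720

38.2720


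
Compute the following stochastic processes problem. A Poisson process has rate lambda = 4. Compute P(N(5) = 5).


P(N(t)=k) = (lambda*t)^k * exp(-lambda*t) / k!
lambda*t = 20
= 20^5 * exp(-20) / 5!
= 3200000 * 2.0612e-09 / 120
= 5.4964e-05

5.4964e-05


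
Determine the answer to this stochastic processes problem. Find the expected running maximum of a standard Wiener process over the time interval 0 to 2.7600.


E(max B(s)) = sqrt(2t/pi)
= sqrt(2*2.7600/pi)
= sqrt(1.7571)
= 1.3255

1.3255


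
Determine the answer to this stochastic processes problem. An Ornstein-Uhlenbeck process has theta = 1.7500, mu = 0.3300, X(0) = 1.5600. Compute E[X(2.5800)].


E[X(t)] = mu + (X(0) - mu)*exp(-theta*t)
= 0.3300 + (1.5600 - 0.3300)*exp(-1.7500*2.5800)
= 0.3300 + 1.2300 * 0.0109
= 0.3435

0.3435


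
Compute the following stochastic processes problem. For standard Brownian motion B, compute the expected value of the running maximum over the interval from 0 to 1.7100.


E(max B(s)) = sqrt(2t/pi)
= sqrt(2*1.7100/pi)
= sqrt(1.0886)
= 1.0434

1.0434


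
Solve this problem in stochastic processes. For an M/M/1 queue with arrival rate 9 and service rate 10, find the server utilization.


rho = lambda/mu
= 9/10
= 0.9000

0.9000


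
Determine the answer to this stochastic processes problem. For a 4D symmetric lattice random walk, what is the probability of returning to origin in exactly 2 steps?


P(return in 2 steps) = P(reverse first step) = 1/(2d)
= 1/8
= 0.1250

0.1250


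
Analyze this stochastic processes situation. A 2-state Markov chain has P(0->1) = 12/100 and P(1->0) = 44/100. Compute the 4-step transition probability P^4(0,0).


Computing P^4 by matrix multiplication.
P = [[0.8800, 0.1200], [0.4400, 0.5600]]
After raising P to the power 4:
P^4(0,0) = 0.7937

0.7937


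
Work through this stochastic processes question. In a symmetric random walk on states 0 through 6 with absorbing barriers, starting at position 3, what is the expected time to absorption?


For symmetric RW on 0,...,N with absorbing barriers, E(i) = i*(N-i)
E(3) = 3 * 3 = 9

9


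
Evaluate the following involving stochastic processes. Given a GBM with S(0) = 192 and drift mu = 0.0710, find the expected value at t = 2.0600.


E[S(t)] = S(0) * exp(mu * t)
= 192 * exp(0.0710 * 2.0600)
= 192 * 1.1575
= 222.2394

222.2394


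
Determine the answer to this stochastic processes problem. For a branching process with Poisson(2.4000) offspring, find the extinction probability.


Since mu = 2.4000 > 1, extinction prob q < 1.
Solve s = exp(mu*(s-1)) iteratively.
q = 0.1214

0.1214


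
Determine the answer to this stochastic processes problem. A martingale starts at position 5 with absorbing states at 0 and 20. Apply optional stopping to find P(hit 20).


By optional stopping theorem: E(M at tau) = M(0) = 5
P(hit 20)*20 + P(hit 0)*0 = 5
P(hit 20) = (5 - 0)/(20 - 0) = 1/4 = 0.2500

0.2500


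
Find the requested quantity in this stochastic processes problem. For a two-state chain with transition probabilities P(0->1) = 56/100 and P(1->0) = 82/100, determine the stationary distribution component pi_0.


Stationary distribution: pi_0 = p10/(p01+p10), pi_1 = p01/(p01+p10)
p01 = 0.5600, p10 = 0.8200
pi_0 = 0.5942

0.5942


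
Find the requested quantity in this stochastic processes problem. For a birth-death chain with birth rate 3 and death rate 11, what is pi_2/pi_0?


For birth-death process, pi_n/pi_0 = (lambda/mu)^n
= (3/11)^2
= 0.0744

0.0744


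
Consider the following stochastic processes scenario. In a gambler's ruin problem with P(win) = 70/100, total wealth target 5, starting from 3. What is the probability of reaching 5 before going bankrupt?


Gambler's ruin formula:
r = q/p = 0.3000/0.7000 = 0.4286
P(win) = (1 - r^i)/(1 - r^N)
= (1 - 0.4286^3)/(1 - 0.4286^5)
= 0.9348

0.9348


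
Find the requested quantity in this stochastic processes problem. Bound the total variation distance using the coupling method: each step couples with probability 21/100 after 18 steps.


TV distance bound <= (1-delta)^n
= (1 - 0.2100)^18
= 0.7900^18
= 0.0144

0.0144


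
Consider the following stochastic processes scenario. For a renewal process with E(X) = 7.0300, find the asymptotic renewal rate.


Long-run renewal rate = 1/E(X)
= 1/7.0300
= 0.1422

0.1422


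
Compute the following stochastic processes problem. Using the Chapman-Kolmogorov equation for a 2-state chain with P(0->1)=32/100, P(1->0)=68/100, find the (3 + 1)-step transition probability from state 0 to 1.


P^4 = P^3 * P^1
Computing via matrix multiplication of the transition matrix.
Entry (0,1) of P^4 = 0.3200

0.3200


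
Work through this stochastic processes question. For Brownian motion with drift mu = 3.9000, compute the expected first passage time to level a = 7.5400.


Expected first passage time = a/mu
= 7.5400/3.9000
= 1.9333

1.9333


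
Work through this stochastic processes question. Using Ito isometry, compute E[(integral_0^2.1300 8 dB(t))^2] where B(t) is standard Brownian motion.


By Ito isometry: E[(int f dB)^2] = int f^2 dt
= 8^2 * 2.1300
= 64 * 2.1300 = 136.3200

136.3200


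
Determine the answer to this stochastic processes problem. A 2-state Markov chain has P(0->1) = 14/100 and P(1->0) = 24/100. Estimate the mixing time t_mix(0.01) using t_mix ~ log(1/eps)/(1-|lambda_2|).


lambda_2 = |1 - p01 - p10| = |1 - 0.1400 - 0.2400| = 0.6200
t_mix ~ log(1/eps)/(1 - |lambda_2|)
= log(100)/(1 - 0.6200) = 4.6052/0.3800
= 12.1189

12.1189


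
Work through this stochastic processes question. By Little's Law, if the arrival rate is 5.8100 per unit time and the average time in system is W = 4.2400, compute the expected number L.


Little's Law: L = lambda * W
= 5.8100 * 4.2400
= 24.6344

24.6344


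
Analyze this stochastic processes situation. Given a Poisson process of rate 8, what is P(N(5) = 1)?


P(N(t)=k) = (lambda*t)^k * exp(-lambda*t) / k!
lambda*t = 40
= 40^1 * exp(-40) / 1!
= 40 * 4.2484e-18 / 1
= 1.6993e-16

1.6993e-16


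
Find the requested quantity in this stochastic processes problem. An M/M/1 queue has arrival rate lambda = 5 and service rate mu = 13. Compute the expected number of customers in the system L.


rho = 5/13 = 0.3846
L = rho/(1-rho)
= 0.3846/0.6154
= 0.6250

0.6250


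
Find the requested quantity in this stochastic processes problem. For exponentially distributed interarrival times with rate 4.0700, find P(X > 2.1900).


P(X > t) = exp(-lambda * t)
= exp(-4.0700 * 2.1900)
= exp(-8.9133) = 1.3459e-04

1.3459e-04


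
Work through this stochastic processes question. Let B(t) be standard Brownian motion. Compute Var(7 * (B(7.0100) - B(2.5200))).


Var(alpha*(B(t)-B(s))) = alpha^2 * (t-s)
= 7^2 * (7.0100 - 2.5200)
= 49 * 4.4900
= 220.0100

220.0100


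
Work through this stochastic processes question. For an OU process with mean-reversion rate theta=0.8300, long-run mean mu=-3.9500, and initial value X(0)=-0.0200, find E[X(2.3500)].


E[X(t)] = mu + (X(0) - mu)*exp(-theta*t)
= -3.9500 + (-0.0200 - -3.9500)*exp(-0.8300*2.3500)
= -3.9500 + 3.9300 * 0.1422
= -3.3911

-3.3911


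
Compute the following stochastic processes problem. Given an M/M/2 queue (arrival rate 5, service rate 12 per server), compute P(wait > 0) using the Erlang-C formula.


a = lambda/mu = 0.4167
rho = a/c = 0.2083
Erlang-C formula applied:
C(c,a) = 0.0718

0.0718


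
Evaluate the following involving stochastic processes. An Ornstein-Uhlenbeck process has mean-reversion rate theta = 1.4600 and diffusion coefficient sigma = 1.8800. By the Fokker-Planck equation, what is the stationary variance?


Stationary variance = sigma^2 / (2*theta)
= 1.8800^2 / (2*1.4600)
= 3.5344 / 2.9200
= 1.2104

1.2104


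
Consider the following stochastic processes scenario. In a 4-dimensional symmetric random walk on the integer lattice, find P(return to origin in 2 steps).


P(return in 2 steps) = P(reverse first step) = 1/(2d)
= 1/8
= 0.1250

0.1250


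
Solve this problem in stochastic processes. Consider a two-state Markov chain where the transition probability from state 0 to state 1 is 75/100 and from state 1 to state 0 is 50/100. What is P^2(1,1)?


Computing P^2 by matrix multiplication.
P = [[0.2500, 0.7500], [0.5000, 0.5000]]
After raising P to the power 2:
P^2(1,1) = 0.6250

0.6250


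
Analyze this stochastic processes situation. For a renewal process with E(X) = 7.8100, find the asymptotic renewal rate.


Long-run renewal rate = 1/E(X)
= 1/7.8100
= 0.1280

0.1280


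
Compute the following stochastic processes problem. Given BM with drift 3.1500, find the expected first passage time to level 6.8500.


Expected first passage time = a/mu
= 6.8500/3.1500
= 2.1746

2.1746


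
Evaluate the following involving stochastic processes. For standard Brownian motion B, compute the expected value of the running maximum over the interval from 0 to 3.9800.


E(max B(s)) = sqrt(2t/pi)
= sqrt(2*3.9800/pi)
= sqrt(2.5337)
= 1.5918

1.5918
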